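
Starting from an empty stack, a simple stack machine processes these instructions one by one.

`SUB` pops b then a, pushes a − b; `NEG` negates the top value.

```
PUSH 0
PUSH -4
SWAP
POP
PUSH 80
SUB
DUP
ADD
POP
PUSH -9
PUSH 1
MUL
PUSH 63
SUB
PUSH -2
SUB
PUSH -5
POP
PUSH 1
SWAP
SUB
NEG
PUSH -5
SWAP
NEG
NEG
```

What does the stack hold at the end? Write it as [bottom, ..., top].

PUSH 0  → [0]
PUSH -4 → [0, -4]
SWAP    → [-4, 0]
POP     → [-4]
PUSH 80 → [-4, 80]
SUB     → [-84]
DUP     → [-84, -84]
ADD     → [-168]
POP     → []
PUSH -9 → [-9]
PUSH 1  → [-9, 1]
MUL     → [-9]
PUSH 63 → [-9, 63]
SUB     → [-72]
PUSH -2 → [-72, -2]
SUB     → [-70]
PUSH -5 → [-70, -5]
POP     → [-70]
PUSH 1  → [-70, 1]
SWAP    → [1, -70]
SUB     → [71]
NEG     → [-71]
PUSH -5 → [-71, -5]
SWAP    → [-5, -71]
NEG     → [-5, 71]
NEG     → [-5, -71]

[-5, -71]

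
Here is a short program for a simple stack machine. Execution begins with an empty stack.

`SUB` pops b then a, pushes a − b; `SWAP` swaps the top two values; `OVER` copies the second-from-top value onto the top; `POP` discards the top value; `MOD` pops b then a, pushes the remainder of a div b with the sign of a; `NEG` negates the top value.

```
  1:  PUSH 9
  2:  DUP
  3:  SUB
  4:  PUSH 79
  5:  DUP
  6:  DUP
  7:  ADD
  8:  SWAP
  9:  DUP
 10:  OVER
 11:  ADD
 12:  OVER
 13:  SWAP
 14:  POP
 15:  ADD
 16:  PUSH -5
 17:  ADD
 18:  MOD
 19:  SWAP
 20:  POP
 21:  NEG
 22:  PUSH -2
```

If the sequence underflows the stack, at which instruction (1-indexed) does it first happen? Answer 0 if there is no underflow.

0

PUSH 9  : 9
DUP     : 9 9
SUB     : 0
PUSH 79 : 0 79
DUP     : 0 79 79
DUP     : 0 79 79 79
ADD     : 0 79 158
SWAP    : 0 158 79
DUP     : 0 158 79 79
OVER    : 0 158 79 79 79
ADD     : 0 158 79 158
OVER    : 0 158 79 158 79
SWAP    : 0 158 79 79 158
POP     : 0 158 79 79
ADD     : 0 158 158
PUSH -5 : 0 158 158 -5
ADD     : 0 158 153
MOD     : 0 5
SWAP    : 5 0
POP     : 5
NEG     : -5
PUSH -2 : -5 -2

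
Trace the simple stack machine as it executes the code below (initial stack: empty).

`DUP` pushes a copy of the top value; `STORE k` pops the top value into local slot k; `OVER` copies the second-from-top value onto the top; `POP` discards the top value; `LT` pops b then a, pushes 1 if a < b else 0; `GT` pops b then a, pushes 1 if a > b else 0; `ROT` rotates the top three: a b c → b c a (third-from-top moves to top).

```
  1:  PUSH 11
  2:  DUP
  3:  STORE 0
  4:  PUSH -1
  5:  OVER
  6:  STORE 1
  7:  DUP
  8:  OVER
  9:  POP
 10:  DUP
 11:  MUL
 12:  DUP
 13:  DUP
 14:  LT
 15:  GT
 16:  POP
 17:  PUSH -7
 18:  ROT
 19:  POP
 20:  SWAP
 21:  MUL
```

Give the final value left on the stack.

PUSH 11  11
DUP      11 11
STORE 0  11
PUSH -1  11 -1
OVER     11 -1 11
STORE 1  11 -1
DUP      11 -1 -1
OVER     11 -1 -1 -1
POP      11 -1 -1
DUP      11 -1 -1 -1
MUL      11 -1 1
DUP      11 -1 1 1
DUP      11 -1 1 1 1
LT       11 -1 1 0
GT       11 -1 1
POP      11 -1
PUSH -7  11 -1 -7
ROT      -1 -7 11
POP      -1 -7
SWAP     -7 -1
MUL      7

7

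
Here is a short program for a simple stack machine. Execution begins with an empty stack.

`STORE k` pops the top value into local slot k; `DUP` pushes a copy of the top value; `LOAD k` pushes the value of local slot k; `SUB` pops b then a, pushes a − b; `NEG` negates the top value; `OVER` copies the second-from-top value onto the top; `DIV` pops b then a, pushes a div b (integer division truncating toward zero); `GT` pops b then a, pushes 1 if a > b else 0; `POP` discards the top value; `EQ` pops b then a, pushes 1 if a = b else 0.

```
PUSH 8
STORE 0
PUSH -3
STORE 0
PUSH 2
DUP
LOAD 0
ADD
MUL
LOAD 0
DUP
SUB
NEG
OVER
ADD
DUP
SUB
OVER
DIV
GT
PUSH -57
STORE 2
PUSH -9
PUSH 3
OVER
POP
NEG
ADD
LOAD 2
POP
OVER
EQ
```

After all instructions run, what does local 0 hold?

-3

PUSH 8   -> 8
STORE 0  -> (empty)
PUSH -3  -> -3
STORE 0  -> (empty)
PUSH 2   -> 2
DUP      -> 2 2
LOAD 0   -> 2 2 -3
ADD      -> 2 -1
MUL      -> -2
LOAD 0   -> -2 -3
DUP      -> -2 -3 -3
SUB      -> -2 0
NEG      -> -2 0
OVER     -> -2 0 -2
ADD      -> -2 -2
DUP      -> -2 -2 -2
SUB      -> -2 0
OVER     -> -2 0 -2
DIV      -> -2 0
GT       -> 0
PUSH -57 -> 0 -57
STORE 2  -> 0
PUSH -9  -> 0 -9
PUSH 3   -> 0 -9 3
OVER     -> 0 -9 3 -9
POP      -> 0 -9 3
NEG      -> 0 -9 -3
ADD      -> 0 -12
LOAD 2   -> 0 -12 -57
POP      -> 0 -12
OVER     -> 0 -12 0
EQ       -> 0 0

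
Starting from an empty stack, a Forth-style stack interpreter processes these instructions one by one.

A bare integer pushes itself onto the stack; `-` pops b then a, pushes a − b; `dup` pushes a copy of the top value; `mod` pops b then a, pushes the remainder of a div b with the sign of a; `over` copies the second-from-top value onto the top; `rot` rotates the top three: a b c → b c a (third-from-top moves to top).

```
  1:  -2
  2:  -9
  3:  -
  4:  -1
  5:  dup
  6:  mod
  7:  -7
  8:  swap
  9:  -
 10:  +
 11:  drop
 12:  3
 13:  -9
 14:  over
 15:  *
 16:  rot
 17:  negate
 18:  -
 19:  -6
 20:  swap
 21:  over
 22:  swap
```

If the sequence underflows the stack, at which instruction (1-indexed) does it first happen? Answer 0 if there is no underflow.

-2   → -2
-9   → -2 -9
-    → 7
-1   → 7 -1
dup  → 7 -1 -1
mod  → 7 0
-7   → 7 0 -7
swap → 7 -7 0
-    → 7 -7
+    → 0
drop → (empty)
3    → 3
-9   → 3 -9
over → 3 -9 3
*    → 3 -27
rot  — needs 3 operands, stack has 2 → underflow

16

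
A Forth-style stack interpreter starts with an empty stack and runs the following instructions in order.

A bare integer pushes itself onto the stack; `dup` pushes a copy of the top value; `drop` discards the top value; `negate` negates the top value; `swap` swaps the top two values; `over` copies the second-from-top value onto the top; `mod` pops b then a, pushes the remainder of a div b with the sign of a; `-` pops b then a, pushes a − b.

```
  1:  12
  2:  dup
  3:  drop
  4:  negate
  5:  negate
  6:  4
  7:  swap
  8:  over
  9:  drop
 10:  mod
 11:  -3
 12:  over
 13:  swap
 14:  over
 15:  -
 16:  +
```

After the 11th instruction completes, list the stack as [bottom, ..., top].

12      [12]
dup     [12, 12]
drop    [12]
negate  [-12]
negate  [12]
4       [12, 4]
swap    [4, 12]
over    [4, 12, 4]
drop    [4, 12]
mod     [4]
-3      [4, -3]

[4, -3]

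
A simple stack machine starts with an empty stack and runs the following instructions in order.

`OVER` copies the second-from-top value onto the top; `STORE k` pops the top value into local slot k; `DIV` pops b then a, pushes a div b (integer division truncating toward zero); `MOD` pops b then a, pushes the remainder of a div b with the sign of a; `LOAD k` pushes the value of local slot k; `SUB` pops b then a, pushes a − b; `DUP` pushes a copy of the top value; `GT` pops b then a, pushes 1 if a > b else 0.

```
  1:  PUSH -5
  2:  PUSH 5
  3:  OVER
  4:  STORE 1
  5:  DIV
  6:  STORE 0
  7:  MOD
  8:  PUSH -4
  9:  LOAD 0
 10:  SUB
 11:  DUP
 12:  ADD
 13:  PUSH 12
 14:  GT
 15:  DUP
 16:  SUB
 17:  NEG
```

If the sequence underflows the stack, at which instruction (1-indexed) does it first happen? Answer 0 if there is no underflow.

PUSH -5  -5
PUSH 5   -5 5
OVER     -5 5 -5
STORE 1  -5 5
DIV      -1
STORE 0  (empty)
MOD  — needs 2 operands, stack has 0 → underflow

7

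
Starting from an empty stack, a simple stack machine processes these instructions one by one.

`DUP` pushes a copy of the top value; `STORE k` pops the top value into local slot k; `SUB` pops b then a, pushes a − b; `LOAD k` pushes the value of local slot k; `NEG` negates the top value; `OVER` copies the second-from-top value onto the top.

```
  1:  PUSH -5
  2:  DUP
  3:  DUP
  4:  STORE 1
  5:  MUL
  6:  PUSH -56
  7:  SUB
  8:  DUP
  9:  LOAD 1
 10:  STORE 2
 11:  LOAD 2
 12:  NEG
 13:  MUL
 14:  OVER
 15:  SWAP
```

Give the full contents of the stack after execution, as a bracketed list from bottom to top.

PUSH -5  -> -5
DUP      -> -5 -5
DUP      -> -5 -5 -5
STORE 1  -> -5 -5
MUL      -> 25
PUSH -56 -> 25 -56
SUB      -> 81
DUP      -> 81 81
LOAD 1   -> 81 81 -5
STORE 2  -> 81 81
LOAD 2   -> 81 81 -5
NEG      -> 81 81 5
MUL      -> 81 405
OVER     -> 81 405 81
SWAP     -> 81 81 405

[81, 81, 405]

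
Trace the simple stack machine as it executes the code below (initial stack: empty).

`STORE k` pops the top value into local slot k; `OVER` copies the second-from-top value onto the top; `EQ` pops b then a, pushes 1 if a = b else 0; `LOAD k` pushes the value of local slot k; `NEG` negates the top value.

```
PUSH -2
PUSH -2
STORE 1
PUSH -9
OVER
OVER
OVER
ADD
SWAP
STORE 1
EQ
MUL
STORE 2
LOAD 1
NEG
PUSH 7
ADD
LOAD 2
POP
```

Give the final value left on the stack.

PUSH -2 : -2
PUSH -2 : -2 -2
STORE 1 : -2
PUSH -9 : -2 -9
OVER    : -2 -9 -2
OVER    : -2 -9 -2 -9
OVER    : -2 -9 -2 -9 -2
ADD     : -2 -9 -2 -11
SWAP    : -2 -9 -11 -2
STORE 1 : -2 -9 -11
EQ      : -2 0
MUL     : 0
STORE 2 : (empty)
LOAD 1  : -2
NEG     : 2
PUSH 7  : 2 7
ADD     : 9
LOAD 2  : 9 0
POP     : 9

9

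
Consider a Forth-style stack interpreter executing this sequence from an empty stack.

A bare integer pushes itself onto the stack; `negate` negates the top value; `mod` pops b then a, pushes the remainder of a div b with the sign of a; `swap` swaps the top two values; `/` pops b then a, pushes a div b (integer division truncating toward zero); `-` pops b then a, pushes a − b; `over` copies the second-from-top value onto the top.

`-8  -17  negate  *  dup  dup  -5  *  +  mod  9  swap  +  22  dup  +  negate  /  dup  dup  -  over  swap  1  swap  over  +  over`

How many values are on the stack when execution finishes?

-8      [-8]
-17     [-8, -17]
negate  [-8, 17]
*       [-136]
dup     [-136, -136]
dup     [-136, -136, -136]
-5      [-136, -136, -136, -5]
*       [-136, -136, 680]
+       [-136, 544]
mod     [-136]
9       [-136, 9]
swap    [9, -136]
+       [-127]
22      [-127, 22]
dup     [-127, 22, 22]
+       [-127, 44]
negate  [-127, -44]
/       [2]
dup     [2, 2]
dup     [2, 2, 2]
-       [2, 0]
over    [2, 0, 2]
swap    [2, 2, 0]
1       [2, 2, 0, 1]
swap    [2, 2, 1, 0]
over    [2, 2, 1, 0, 1]
+       [2, 2, 1, 1]
over    [2, 2, 1, 1, 1]

5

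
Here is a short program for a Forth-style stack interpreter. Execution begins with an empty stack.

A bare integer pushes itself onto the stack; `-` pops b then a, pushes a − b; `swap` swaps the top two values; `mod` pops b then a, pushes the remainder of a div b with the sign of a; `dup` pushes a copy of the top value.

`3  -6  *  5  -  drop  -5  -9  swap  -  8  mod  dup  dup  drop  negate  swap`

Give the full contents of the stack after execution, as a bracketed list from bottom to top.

[4, -4]

3      -> 3
-6     -> 3 -6
*      -> -18
5      -> -18 5
-      -> -23
drop   -> (empty)
-5     -> -5
-9     -> -5 -9
swap   -> -9 -5
-      -> -4
8      -> -4 8
mod    -> -4
dup    -> -4 -4
dup    -> -4 -4 -4
drop   -> -4 -4
negate -> -4 4
swap   -> 4 -4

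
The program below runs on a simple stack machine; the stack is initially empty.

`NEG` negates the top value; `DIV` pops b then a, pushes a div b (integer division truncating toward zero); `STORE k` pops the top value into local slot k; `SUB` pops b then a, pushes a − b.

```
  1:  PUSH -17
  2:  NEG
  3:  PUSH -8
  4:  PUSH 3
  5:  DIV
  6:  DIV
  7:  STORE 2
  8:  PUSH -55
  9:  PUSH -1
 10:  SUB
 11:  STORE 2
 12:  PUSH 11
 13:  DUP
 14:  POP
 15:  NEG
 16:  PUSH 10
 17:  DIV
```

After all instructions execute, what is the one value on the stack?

PUSH -17 → -17
NEG      → 17
PUSH -8  → 17 -8
PUSH 3   → 17 -8 3
DIV      → 17 -2
DIV      → -8
STORE 2  → (empty)
PUSH -55 → -55
PUSH -1  → -55 -1
SUB      → -54
STORE 2  → (empty)
PUSH 11  → 11
DUP      → 11 11
POP      → 11
NEG      → -11
PUSH 10  → -11 10
DIV      → -1

-1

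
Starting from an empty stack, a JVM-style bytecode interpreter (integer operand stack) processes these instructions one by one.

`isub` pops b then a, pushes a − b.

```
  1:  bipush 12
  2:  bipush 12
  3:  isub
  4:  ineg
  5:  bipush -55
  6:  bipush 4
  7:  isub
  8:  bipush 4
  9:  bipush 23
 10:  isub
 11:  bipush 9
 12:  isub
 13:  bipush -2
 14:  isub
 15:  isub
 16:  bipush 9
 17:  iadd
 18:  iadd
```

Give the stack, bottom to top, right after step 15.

bipush 12  -> 12
bipush 12  -> 12 12
isub       -> 0
ineg       -> 0
bipush -55 -> 0 -55
bipush 4   -> 0 -55 4
isub       -> 0 -59
bipush 4   -> 0 -59 4
bipush 23  -> 0 -59 4 23
isub       -> 0 -59 -19
bipush 9   -> 0 -59 -19 9
isub       -> 0 -59 -28
bipush -2  -> 0 -59 -28 -2
isub       -> 0 -59 -26
isub       -> 0 -33

[0, -33]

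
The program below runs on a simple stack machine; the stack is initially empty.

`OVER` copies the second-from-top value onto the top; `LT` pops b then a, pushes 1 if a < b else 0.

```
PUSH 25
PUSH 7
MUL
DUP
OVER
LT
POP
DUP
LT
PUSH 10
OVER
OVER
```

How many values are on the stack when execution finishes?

4

PUSH 25  25
PUSH 7   25 7
MUL      175
DUP      175 175
OVER     175 175 175
LT       175 0
POP      175
DUP      175 175
LT       0
PUSH 10  0 10
OVER     0 10 0
OVER     0 10 0 10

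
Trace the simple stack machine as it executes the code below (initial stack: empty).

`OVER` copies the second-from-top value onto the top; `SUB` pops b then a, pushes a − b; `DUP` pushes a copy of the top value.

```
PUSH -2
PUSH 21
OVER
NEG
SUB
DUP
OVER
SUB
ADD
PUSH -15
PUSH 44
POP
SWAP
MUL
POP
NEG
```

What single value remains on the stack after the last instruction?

PUSH -2  -> [-2]
PUSH 21  -> [-2, 21]
OVER     -> [-2, 21, -2]
NEG      -> [-2, 21, 2]
SUB      -> [-2, 19]
DUP      -> [-2, 19, 19]
OVER     -> [-2, 19, 19, 19]
SUB      -> [-2, 19, 0]
ADD      -> [-2, 19]
PUSH -15 -> [-2, 19, -15]
PUSH 44  -> [-2, 19, -15, 44]
POP      -> [-2, 19, -15]
SWAP     -> [-2, -15, 19]
MUL      -> [-2, -285]
POP      -> [-2]
NEG      -> [2]

2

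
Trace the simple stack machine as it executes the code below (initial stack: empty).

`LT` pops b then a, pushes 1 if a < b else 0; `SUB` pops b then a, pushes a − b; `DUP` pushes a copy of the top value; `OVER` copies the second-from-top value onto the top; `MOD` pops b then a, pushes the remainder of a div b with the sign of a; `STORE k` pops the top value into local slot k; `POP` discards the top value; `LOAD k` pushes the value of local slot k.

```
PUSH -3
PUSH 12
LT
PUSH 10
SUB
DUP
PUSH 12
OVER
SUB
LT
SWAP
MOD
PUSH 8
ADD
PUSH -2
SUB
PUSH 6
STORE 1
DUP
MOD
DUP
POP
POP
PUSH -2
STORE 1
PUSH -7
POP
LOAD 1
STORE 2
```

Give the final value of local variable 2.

-2

PUSH -3 → -3
PUSH 12 → -3 12
LT      → 1
PUSH 10 → 1 10
SUB     → -9
DUP     → -9 -9
PUSH 12 → -9 -9 12
OVER    → -9 -9 12 -9
SUB     → -9 -9 21
LT      → -9 1
SWAP    → 1 -9
MOD     → 1
PUSH 8  → 1 8
ADD     → 9
PUSH -2 → 9 -2
SUB     → 11
PUSH 6  → 11 6
STORE 1 → 11
DUP     → 11 11
MOD     → 0
DUP     → 0 0
POP     → 0
POP     → (empty)
PUSH -2 → -2
STORE 1 → (empty)
PUSH -7 → -7
POP     → (empty)
LOAD 1  → -2
STORE 2 → (empty)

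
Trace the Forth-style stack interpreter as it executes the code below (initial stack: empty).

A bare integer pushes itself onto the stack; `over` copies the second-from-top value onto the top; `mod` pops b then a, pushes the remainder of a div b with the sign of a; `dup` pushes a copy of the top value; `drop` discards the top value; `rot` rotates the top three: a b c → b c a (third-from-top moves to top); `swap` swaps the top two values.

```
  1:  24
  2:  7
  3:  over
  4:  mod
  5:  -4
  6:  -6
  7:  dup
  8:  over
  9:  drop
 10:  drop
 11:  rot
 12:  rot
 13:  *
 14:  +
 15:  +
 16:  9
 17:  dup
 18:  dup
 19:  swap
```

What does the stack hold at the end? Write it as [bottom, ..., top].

[-10, 9, 9, 9]

24    [24]
7     [24, 7]
over  [24, 7, 24]
mod   [24, 7]
-4    [24, 7, -4]
-6    [24, 7, -4, -6]
dup   [24, 7, -4, -6, -6]
over  [24, 7, -4, -6, -6, -6]
drop  [24, 7, -4, -6, -6]
drop  [24, 7, -4, -6]
rot   [24, -4, -6, 7]
rot   [24, -6, 7, -4]
*     [24, -6, -28]
+     [24, -34]
+     [-10]
9     [-10, 9]
dup   [-10, 9, 9]
dup   [-10, 9, 9, 9]
swap  [-10, 9, 9, 9]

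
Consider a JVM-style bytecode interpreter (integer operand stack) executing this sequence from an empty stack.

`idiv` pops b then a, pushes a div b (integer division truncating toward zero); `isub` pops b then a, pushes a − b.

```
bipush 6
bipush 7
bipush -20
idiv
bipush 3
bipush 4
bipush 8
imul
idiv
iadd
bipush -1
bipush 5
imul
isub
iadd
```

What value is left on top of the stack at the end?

11

bipush 6   : [6]
bipush 7   : [6, 7]
bipush -20 : [6, 7, -20]
idiv       : [6, 0]
bipush 3   : [6, 0, 3]
bipush 4   : [6, 0, 3, 4]
bipush 8   : [6, 0, 3, 4, 8]
imul       : [6, 0, 3, 32]
idiv       : [6, 0, 0]
iadd       : [6, 0]
bipush -1  : [6, 0, -1]
bipush 5   : [6, 0, -1, 5]
imul       : [6, 0, -5]
isub       : [6, 5]
iadd       : [11]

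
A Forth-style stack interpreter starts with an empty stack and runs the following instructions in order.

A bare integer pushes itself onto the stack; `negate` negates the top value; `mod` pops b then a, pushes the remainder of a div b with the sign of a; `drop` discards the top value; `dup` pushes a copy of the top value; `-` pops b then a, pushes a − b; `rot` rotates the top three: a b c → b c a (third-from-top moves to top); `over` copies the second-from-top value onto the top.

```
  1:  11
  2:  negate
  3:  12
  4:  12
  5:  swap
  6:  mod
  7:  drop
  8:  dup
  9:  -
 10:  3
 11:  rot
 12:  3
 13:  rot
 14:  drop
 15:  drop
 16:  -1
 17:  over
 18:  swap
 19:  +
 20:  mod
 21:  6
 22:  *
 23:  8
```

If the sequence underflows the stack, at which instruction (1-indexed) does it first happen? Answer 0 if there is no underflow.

11     : [11]
negate : [-11]
12     : [-11, 12]
12     : [-11, 12, 12]
swap   : [-11, 12, 12]
mod    : [-11, 0]
drop   : [-11]
dup    : [-11, -11]
-      : [0]
3      : [0, 3]
rot  — needs 3 operands, stack has 2 → underflow

11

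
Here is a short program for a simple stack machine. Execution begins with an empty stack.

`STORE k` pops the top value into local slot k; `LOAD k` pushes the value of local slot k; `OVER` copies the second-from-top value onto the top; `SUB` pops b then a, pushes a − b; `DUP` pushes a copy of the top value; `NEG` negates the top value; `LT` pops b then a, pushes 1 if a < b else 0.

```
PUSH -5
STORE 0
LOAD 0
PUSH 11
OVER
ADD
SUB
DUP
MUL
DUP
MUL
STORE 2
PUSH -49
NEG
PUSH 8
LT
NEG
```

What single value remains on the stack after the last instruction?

0

PUSH -5  -> [-5]
STORE 0  -> []
LOAD 0   -> [-5]
PUSH 11  -> [-5, 11]
OVER     -> [-5, 11, -5]
ADD      -> [-5, 6]
SUB      -> [-11]
DUP      -> [-11, -11]
MUL      -> [121]
DUP      -> [121, 121]
MUL      -> [14641]
STORE 2  -> []
PUSH -49 -> [-49]
NEG      -> [49]
PUSH 8   -> [49, 8]
LT       -> [0]
NEG      -> [0]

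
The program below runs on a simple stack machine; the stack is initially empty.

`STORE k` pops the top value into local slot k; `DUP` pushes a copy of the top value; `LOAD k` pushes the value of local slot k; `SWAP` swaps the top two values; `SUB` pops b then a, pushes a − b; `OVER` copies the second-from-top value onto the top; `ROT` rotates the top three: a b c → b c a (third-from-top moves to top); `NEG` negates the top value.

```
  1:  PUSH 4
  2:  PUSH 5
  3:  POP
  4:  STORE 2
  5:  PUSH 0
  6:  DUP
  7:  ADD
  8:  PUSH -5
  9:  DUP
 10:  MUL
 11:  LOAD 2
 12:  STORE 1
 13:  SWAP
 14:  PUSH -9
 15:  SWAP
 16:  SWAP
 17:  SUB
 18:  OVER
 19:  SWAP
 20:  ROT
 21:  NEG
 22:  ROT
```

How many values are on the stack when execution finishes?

3

PUSH 4  : 4
PUSH 5  : 4 5
POP     : 4
STORE 2 : (empty)
PUSH 0  : 0
DUP     : 0 0
ADD     : 0
PUSH -5 : 0 -5
DUP     : 0 -5 -5
MUL     : 0 25
LOAD 2  : 0 25 4
STORE 1 : 0 25
SWAP    : 25 0
PUSH -9 : 25 0 -9
SWAP    : 25 -9 0
SWAP    : 25 0 -9
SUB     : 25 9
OVER    : 25 9 25
SWAP    : 25 25 9
ROT     : 25 9 25
NEG     : 25 9 -25
ROT     : 9 -25 25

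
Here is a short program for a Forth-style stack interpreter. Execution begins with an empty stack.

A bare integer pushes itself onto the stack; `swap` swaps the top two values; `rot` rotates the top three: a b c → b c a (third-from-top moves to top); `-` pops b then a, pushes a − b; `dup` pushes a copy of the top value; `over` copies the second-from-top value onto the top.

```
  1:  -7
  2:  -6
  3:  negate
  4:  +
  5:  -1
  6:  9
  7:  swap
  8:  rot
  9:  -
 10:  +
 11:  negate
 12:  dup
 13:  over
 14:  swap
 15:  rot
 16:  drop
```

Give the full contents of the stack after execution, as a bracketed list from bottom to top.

[-9, -9]

-7     : -7
-6     : -7 -6
negate : -7 6
+      : -1
-1     : -1 -1
9      : -1 -1 9
swap   : -1 9 -1
rot    : 9 -1 -1
-      : 9 0
+      : 9
negate : -9
dup    : -9 -9
over   : -9 -9 -9
swap   : -9 -9 -9
rot    : -9 -9 -9
drop   : -9 -9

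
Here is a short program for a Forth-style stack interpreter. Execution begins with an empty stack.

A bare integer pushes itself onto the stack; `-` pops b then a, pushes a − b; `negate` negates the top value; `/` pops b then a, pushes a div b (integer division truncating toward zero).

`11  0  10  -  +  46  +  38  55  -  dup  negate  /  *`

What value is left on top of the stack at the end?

-47

11     → 11
0      → 11 0
10     → 11 0 10
-      → 11 -10
+      → 1
46     → 1 46
+      → 47
38     → 47 38
55     → 47 38 55
-      → 47 -17
dup    → 47 -17 -17
negate → 47 -17 17
/      → 47 -1
*      → -47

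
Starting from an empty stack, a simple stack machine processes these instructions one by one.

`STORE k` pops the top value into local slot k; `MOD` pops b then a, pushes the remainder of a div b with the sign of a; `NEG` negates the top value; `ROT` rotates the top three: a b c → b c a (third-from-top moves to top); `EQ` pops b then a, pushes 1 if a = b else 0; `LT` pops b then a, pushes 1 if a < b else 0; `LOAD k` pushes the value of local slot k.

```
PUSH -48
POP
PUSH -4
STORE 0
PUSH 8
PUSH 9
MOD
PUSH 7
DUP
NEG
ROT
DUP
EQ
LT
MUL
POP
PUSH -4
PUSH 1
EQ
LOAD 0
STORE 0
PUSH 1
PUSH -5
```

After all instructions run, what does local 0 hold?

-4

PUSH -48 -> [-48]
POP      -> []
PUSH -4  -> [-4]
STORE 0  -> []
PUSH 8   -> [8]
PUSH 9   -> [8, 9]
MOD      -> [8]
PUSH 7   -> [8, 7]
DUP      -> [8, 7, 7]
NEG      -> [8, 7, -7]
ROT      -> [7, -7, 8]
DUP      -> [7, -7, 8, 8]
EQ       -> [7, -7, 1]
LT       -> [7, 1]
MUL      -> [7]
POP      -> []
PUSH -4  -> [-4]
PUSH 1   -> [-4, 1]
EQ       -> [0]
LOAD 0   -> [0, -4]
STORE 0  -> [0]
PUSH 1   -> [0, 1]
PUSH -5  -> [0, 1, -5]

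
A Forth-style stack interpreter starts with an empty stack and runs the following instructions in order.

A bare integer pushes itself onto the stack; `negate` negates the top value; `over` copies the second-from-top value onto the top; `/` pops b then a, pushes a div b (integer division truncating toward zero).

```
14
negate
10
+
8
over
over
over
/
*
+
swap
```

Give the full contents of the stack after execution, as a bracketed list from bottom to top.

14     -> 14
negate -> -14
10     -> -14 10
+      -> -4
8      -> -4 8
over   -> -4 8 -4
over   -> -4 8 -4 8
over   -> -4 8 -4 8 -4
/      -> -4 8 -4 -2
*      -> -4 8 8
+      -> -4 16
swap   -> 16 -4

[16, -4]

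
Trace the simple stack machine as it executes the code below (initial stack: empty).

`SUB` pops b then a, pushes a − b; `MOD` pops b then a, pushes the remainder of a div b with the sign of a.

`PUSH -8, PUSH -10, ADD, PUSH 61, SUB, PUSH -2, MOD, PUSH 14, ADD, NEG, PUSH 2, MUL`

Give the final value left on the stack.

PUSH -8  → -8
PUSH -10 → -8 -10
ADD      → -18
PUSH 61  → -18 61
SUB      → -79
PUSH -2  → -79 -2
MOD      → -1
PUSH 14  → -1 14
ADD      → 13
NEG      → -13
PUSH 2   → -13 2
MUL      → -26

-26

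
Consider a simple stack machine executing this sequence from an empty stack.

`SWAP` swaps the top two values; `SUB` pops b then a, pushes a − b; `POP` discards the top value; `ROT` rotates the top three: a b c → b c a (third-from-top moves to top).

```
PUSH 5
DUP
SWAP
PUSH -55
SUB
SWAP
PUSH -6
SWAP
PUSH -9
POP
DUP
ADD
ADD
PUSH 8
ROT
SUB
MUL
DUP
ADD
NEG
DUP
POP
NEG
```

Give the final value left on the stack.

PUSH 5   : 5
DUP      : 5 5
SWAP     : 5 5
PUSH -55 : 5 5 -55
SUB      : 5 60
SWAP     : 60 5
PUSH -6  : 60 5 -6
SWAP     : 60 -6 5
PUSH -9  : 60 -6 5 -9
POP      : 60 -6 5
DUP      : 60 -6 5 5
ADD      : 60 -6 10
ADD      : 60 4
PUSH 8   : 60 4 8
ROT      : 4 8 60
SUB      : 4 -52
MUL      : -208
DUP      : -208 -208
ADD      : -416
NEG      : 416
DUP      : 416 416
POP      : 416
NEG      : -416

-416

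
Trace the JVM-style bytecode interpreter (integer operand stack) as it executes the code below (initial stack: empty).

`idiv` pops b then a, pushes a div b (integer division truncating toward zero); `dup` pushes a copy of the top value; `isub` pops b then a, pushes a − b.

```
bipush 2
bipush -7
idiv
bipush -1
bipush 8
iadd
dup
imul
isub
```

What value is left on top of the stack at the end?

-49

bipush 2   2
bipush -7  2 -7
idiv       0
bipush -1  0 -1
bipush 8   0 -1 8
iadd       0 7
dup        0 7 7
imul       0 49
isub       -49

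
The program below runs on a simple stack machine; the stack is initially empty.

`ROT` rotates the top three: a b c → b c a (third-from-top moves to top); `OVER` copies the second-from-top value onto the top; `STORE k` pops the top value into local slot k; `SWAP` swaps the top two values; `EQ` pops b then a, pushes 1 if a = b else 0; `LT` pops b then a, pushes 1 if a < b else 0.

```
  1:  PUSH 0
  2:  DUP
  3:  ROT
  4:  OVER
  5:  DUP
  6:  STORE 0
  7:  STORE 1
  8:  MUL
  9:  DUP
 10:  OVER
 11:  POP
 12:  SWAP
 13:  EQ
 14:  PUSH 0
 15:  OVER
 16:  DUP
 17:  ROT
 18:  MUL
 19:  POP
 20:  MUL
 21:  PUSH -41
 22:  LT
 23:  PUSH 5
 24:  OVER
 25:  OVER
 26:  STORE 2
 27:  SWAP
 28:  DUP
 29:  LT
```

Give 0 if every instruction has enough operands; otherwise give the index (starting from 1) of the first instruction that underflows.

3

PUSH 0 → 0
DUP    → 0 0
ROT  — needs 3 operands, stack has 2 → underflow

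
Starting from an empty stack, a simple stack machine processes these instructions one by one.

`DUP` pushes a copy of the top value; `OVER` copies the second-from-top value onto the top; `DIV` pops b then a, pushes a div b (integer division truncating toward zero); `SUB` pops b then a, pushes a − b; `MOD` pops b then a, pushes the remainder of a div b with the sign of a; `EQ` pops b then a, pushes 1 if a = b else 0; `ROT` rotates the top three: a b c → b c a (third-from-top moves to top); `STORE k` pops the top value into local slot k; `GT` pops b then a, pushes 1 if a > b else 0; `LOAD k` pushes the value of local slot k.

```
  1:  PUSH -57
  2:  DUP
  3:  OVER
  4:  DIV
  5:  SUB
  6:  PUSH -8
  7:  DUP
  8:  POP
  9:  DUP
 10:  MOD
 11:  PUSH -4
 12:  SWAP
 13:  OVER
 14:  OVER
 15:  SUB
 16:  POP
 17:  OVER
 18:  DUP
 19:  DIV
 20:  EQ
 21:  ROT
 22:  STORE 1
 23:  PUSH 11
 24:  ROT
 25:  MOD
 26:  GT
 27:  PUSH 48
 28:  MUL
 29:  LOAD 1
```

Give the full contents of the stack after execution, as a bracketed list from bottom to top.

[0, -58]

PUSH -57 → [-57]
DUP      → [-57, -57]
OVER     → [-57, -57, -57]
DIV      → [-57, 1]
SUB      → [-58]
PUSH -8  → [-58, -8]
DUP      → [-58, -8, -8]
POP      → [-58, -8]
DUP      → [-58, -8, -8]
MOD      → [-58, 0]
PUSH -4  → [-58, 0, -4]
SWAP     → [-58, -4, 0]
OVER     → [-58, -4, 0, -4]
OVER     → [-58, -4, 0, -4, 0]
SUB      → [-58, -4, 0, -4]
POP      → [-58, -4, 0]
OVER     → [-58, -4, 0, -4]
DUP      → [-58, -4, 0, -4, -4]
DIV      → [-58, -4, 0, 1]
EQ       → [-58, -4, 0]
ROT      → [-4, 0, -58]
STORE 1  → [-4, 0]
PUSH 11  → [-4, 0, 11]
ROT      → [0, 11, -4]
MOD      → [0, 3]
GT       → [0]
PUSH 48  → [0, 48]
MUL      → [0]
LOAD 1   → [0, -58]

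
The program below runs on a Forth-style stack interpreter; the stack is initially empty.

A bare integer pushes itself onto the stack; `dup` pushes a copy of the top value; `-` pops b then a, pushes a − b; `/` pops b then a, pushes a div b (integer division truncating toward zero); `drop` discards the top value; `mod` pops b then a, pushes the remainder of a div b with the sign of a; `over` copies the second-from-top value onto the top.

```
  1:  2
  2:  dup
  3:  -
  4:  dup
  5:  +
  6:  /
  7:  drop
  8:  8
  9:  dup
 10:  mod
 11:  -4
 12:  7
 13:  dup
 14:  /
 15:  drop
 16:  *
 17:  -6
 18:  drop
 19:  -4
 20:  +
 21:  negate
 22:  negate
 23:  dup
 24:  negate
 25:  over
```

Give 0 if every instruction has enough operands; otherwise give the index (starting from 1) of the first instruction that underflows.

2    [2]
dup  [2, 2]
-    [0]
dup  [0, 0]
+    [0]
/  — needs 2 operands, stack has 1 → underflow

6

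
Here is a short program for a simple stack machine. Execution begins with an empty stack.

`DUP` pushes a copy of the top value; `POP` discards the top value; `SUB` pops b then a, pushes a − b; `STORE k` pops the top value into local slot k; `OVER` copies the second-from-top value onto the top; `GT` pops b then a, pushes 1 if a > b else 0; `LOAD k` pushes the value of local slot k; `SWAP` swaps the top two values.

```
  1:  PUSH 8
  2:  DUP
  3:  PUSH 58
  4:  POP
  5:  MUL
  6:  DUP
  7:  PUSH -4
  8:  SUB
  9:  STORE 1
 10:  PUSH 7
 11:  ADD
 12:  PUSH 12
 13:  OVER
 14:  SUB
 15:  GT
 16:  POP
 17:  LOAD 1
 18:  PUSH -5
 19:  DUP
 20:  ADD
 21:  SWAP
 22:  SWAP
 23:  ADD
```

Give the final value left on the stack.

PUSH 8  → [8]
DUP     → [8, 8]
PUSH 58 → [8, 8, 58]
POP     → [8, 8]
MUL     → [64]
DUP     → [64, 64]
PUSH -4 → [64, 64, -4]
SUB     → [64, 68]
STORE 1 → [64]
PUSH 7  → [64, 7]
ADD     → [71]
PUSH 12 → [71, 12]
OVER    → [71, 12, 71]
SUB     → [71, -59]
GT      → [1]
POP     → []
LOAD 1  → [68]
PUSH -5 → [68, -5]
DUP     → [68, -5, -5]
ADD     → [68, -10]
SWAP    → [-10, 68]
SWAP    → [68, -10]
ADD     → [58]

58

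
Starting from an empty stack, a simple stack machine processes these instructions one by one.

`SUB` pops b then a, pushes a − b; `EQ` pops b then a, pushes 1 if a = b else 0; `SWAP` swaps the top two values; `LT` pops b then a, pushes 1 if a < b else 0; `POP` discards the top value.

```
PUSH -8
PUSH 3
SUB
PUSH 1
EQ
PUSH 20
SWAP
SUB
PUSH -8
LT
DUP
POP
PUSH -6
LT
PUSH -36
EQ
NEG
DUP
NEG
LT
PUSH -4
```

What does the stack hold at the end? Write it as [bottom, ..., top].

[0, -4]

PUSH -8  → [-8]
PUSH 3   → [-8, 3]
SUB      → [-11]
PUSH 1   → [-11, 1]
EQ       → [0]
PUSH 20  → [0, 20]
SWAP     → [20, 0]
SUB      → [20]
PUSH -8  → [20, -8]
LT       → [0]
DUP      → [0, 0]
POP      → [0]
PUSH -6  → [0, -6]
LT       → [0]
PUSH -36 → [0, -36]
EQ       → [0]
NEG      → [0]
DUP      → [0, 0]
NEG      → [0, 0]
LT       → [0]
PUSH -4  → [0, -4]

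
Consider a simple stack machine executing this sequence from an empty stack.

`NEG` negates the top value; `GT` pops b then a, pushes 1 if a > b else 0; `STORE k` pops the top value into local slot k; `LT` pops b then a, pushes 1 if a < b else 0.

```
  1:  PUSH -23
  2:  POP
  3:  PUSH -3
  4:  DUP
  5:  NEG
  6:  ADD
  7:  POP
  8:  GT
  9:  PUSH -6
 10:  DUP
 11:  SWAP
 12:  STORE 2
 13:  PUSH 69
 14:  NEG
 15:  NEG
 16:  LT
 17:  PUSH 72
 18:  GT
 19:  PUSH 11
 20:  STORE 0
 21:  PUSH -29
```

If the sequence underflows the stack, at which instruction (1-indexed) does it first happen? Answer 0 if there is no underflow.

8

PUSH -23 → [-23]
POP      → []
PUSH -3  → [-3]
DUP      → [-3, -3]
NEG      → [-3, 3]
ADD      → [0]
POP      → []
GT  — needs 2 operands, stack has 0 → underflow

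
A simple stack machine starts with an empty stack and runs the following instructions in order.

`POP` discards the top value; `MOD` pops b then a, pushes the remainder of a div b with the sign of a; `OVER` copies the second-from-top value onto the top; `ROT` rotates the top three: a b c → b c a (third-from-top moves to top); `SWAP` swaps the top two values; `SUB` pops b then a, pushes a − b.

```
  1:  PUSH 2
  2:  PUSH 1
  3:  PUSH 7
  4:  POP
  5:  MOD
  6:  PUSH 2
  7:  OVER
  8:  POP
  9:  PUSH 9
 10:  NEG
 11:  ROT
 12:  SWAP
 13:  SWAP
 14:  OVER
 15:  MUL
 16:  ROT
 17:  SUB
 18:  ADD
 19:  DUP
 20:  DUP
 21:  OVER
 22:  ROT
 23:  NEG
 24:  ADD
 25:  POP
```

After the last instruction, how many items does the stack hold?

PUSH 2 → [2]
PUSH 1 → [2, 1]
PUSH 7 → [2, 1, 7]
POP    → [2, 1]
MOD    → [0]
PUSH 2 → [0, 2]
OVER   → [0, 2, 0]
POP    → [0, 2]
PUSH 9 → [0, 2, 9]
NEG    → [0, 2, -9]
ROT    → [2, -9, 0]
SWAP   → [2, 0, -9]
SWAP   → [2, -9, 0]
OVER   → [2, -9, 0, -9]
MUL    → [2, -9, 0]
ROT    → [-9, 0, 2]
SUB    → [-9, -2]
ADD    → [-11]
DUP    → [-11, -11]
DUP    → [-11, -11, -11]
OVER   → [-11, -11, -11, -11]
ROT    → [-11, -11, -11, -11]
NEG    → [-11, -11, -11, 11]
ADD    → [-11, -11, 0]
POP    → [-11, -11]

2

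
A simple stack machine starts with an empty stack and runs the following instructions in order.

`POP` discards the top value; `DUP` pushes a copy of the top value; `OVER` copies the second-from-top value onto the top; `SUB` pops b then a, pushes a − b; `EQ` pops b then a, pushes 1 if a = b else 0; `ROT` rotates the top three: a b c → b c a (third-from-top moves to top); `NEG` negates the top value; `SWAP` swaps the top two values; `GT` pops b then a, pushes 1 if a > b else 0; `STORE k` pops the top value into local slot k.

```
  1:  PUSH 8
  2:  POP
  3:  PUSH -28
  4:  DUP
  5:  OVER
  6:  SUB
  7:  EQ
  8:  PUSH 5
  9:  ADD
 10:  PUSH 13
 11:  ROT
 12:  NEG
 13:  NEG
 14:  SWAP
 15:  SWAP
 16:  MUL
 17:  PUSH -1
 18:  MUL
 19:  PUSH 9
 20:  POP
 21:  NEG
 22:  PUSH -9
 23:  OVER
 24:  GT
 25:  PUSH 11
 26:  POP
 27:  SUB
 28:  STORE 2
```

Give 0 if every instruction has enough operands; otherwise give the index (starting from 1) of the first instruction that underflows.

11

PUSH 8   → [8]
POP      → []
PUSH -28 → [-28]
DUP      → [-28, -28]
OVER     → [-28, -28, -28]
SUB      → [-28, 0]
EQ       → [0]
PUSH 5   → [0, 5]
ADD      → [5]
PUSH 13  → [5, 13]
ROT  — needs 3 operands, stack has 2 → underflow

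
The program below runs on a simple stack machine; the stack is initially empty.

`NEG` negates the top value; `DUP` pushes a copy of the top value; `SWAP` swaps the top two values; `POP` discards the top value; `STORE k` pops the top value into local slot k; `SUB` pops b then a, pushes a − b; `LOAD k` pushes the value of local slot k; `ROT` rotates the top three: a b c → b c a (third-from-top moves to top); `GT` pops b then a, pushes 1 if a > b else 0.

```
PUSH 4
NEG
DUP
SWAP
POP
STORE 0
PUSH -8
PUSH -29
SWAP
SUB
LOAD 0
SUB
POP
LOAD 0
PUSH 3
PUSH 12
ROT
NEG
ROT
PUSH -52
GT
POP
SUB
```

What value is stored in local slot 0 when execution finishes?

-4

PUSH 4   -> [4]
NEG      -> [-4]
DUP      -> [-4, -4]
SWAP     -> [-4, -4]
POP      -> [-4]
STORE 0  -> []
PUSH -8  -> [-8]
PUSH -29 -> [-8, -29]
SWAP     -> [-29, -8]
SUB      -> [-21]
LOAD 0   -> [-21, -4]
SUB      -> [-17]
POP      -> []
LOAD 0   -> [-4]
PUSH 3   -> [-4, 3]
PUSH 12  -> [-4, 3, 12]
ROT      -> [3, 12, -4]
NEG      -> [3, 12, 4]
ROT      -> [12, 4, 3]
PUSH -52 -> [12, 4, 3, -52]
GT       -> [12, 4, 1]
POP      -> [12, 4]
SUB      -> [8]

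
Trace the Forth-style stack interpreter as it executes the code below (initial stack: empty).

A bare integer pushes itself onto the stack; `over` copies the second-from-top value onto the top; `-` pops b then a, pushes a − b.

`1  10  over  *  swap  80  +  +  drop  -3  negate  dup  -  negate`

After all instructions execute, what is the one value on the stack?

0

1      → [1]
10     → [1, 10]
over   → [1, 10, 1]
*      → [1, 10]
swap   → [10, 1]
80     → [10, 1, 80]
+      → [10, 81]
+      → [91]
drop   → []
-3     → [-3]
negate → [3]
dup    → [3, 3]
-      → [0]
negate → [0]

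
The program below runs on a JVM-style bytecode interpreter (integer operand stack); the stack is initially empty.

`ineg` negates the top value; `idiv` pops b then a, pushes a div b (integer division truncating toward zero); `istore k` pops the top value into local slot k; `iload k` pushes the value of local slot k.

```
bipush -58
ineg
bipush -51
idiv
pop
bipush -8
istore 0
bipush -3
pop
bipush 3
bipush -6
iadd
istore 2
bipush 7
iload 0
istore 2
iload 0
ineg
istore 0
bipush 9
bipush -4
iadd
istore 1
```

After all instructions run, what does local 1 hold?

5

bipush -58 → -58
ineg       → 58
bipush -51 → 58 -51
idiv       → -1
pop        → (empty)
bipush -8  → -8
istore 0   → (empty)
bipush -3  → -3
pop        → (empty)
bipush 3   → 3
bipush -6  → 3 -6
iadd       → -3
istore 2   → (empty)
bipush 7   → 7
iload 0    → 7 -8
istore 2   → 7
iload 0    → 7 -8
ineg       → 7 8
istore 0   → 7
bipush 9   → 7 9
bipush -4  → 7 9 -4
iadd       → 7 5
istore 1   → 7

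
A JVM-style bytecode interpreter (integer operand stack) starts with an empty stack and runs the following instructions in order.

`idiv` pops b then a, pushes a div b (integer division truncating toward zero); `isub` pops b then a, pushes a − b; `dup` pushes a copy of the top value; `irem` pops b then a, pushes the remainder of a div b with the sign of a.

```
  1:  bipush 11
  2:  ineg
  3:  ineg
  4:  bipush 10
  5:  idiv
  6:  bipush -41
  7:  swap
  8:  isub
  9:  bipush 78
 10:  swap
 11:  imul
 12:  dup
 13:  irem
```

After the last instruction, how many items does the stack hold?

1

bipush 11  → [11]
ineg       → [-11]
ineg       → [11]
bipush 10  → [11, 10]
idiv       → [1]
bipush -41 → [1, -41]
swap       → [-41, 1]
isub       → [-42]
bipush 78  → [-42, 78]
swap       → [78, -42]
imul       → [-3276]
dup        → [-3276, -3276]
irem       → [0]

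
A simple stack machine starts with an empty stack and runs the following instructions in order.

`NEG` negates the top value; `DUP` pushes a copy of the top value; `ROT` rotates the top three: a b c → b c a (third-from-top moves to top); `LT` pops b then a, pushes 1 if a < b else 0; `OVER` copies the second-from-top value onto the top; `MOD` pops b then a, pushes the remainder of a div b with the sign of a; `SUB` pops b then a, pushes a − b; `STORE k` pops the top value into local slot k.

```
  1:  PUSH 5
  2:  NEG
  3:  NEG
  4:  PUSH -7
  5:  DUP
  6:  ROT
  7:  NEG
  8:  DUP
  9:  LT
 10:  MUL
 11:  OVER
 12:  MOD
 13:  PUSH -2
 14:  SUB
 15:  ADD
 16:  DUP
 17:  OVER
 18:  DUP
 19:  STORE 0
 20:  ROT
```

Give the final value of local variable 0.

-5

PUSH 5  : [5]
NEG     : [-5]
NEG     : [5]
PUSH -7 : [5, -7]
DUP     : [5, -7, -7]
ROT     : [-7, -7, 5]
NEG     : [-7, -7, -5]
DUP     : [-7, -7, -5, -5]
LT      : [-7, -7, 0]
MUL     : [-7, 0]
OVER    : [-7, 0, -7]
MOD     : [-7, 0]
PUSH -2 : [-7, 0, -2]
SUB     : [-7, 2]
ADD     : [-5]
DUP     : [-5, -5]
OVER    : [-5, -5, -5]
DUP     : [-5, -5, -5, -5]
STORE 0 : [-5, -5, -5]
ROT     : [-5, -5, -5]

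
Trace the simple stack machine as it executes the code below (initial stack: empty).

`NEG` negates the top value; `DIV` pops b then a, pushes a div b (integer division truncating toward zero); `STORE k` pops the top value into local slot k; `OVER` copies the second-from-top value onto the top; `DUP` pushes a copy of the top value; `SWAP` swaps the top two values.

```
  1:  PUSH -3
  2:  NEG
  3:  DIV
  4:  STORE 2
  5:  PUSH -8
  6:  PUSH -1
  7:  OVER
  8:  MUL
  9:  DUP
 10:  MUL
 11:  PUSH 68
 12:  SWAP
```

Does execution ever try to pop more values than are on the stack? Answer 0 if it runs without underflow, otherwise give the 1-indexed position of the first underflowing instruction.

PUSH -3 -> [-3]
NEG     -> [3]
DIV  — needs 2 operands, stack has 1 → underflow

3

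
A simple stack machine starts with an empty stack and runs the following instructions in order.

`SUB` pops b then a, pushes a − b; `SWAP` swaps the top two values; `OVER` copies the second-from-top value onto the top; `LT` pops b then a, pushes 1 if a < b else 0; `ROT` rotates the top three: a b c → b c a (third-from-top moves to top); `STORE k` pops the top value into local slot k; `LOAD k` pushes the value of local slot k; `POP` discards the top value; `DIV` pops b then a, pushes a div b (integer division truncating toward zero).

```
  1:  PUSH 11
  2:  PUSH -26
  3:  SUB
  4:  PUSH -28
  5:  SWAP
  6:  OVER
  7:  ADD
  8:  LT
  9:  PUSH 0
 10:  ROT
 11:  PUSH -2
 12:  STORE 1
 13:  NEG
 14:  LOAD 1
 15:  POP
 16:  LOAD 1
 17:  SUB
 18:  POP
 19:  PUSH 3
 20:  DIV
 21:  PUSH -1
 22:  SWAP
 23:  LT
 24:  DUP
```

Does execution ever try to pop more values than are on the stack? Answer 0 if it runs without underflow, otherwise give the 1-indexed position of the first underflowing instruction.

10

PUSH 11   11
PUSH -26  11 -26
SUB       37
PUSH -28  37 -28
SWAP      -28 37
OVER      -28 37 -28
ADD       -28 9
LT        1
PUSH 0    1 0
ROT  — needs 3 operands, stack has 2 → underflow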